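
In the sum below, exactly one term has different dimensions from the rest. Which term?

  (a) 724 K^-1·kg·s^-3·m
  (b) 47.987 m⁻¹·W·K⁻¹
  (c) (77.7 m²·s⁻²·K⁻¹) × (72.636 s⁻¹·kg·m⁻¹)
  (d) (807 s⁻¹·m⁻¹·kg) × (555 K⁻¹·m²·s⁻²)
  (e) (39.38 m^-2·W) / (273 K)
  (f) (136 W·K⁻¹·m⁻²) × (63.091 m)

Expand each in SI base units:
  (a) kg·m·s⁻³·K⁻¹
  (b) W·m⁻¹·K⁻¹ = J·s⁻¹·m⁻¹·K⁻¹ = kg·m·s⁻³·K⁻¹
  (c) [m²·s⁻²·K⁻¹] · [kg·m⁻¹·s⁻¹] = kg·m·s⁻³·K⁻¹
  (d) [kg·m⁻¹·s⁻¹] · [m²·s⁻²·K⁻¹] = kg·m·s⁻³·K⁻¹
  (e) [kg·s⁻³] / [K] = kg·s⁻³·K⁻¹
  (f) [kg·s⁻³·K⁻¹] · [m] = kg·m·s⁻³·K⁻¹
All reduce to kg·m·s⁻³·K⁻¹ except (e), which is kg·s⁻³·K⁻¹.

(e)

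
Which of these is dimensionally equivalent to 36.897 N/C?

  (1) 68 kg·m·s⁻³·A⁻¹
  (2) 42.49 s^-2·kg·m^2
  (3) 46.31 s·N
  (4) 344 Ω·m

Reference: N·C⁻¹ = kg·m·s⁻²·(s·A)⁻¹ = kg·m·s⁻³·A⁻¹.
Each option:
  (1) kg·m·s⁻³·A⁻¹  ← same
  (2) kg·m²·s⁻²
  (3) N·s = kg·m·s⁻²·s = kg·m·s⁻¹
  (4) Ω·m = V·A⁻¹·m = kg·m³·s⁻³·A⁻²
Only (1) matches kg·m·s⁻³·A⁻¹.

(1)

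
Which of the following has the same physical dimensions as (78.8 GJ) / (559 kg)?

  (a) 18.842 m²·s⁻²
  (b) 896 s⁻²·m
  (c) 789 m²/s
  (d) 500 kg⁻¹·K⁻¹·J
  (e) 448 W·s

(a)

Reference: [kg·m²·s⁻²] / [kg] = m²·s⁻².
Each option:
  (a) m²·s⁻²  ← same
  (b) m·s⁻²
  (c) m²·s⁻¹
  (d) J·kg⁻¹·K⁻¹ = N·m·kg⁻¹·K⁻¹ = m²·s⁻²·K⁻¹
  (e) W·s = J·s⁻¹·s = kg·m²·s⁻²
Only (a) matches m²·s⁻².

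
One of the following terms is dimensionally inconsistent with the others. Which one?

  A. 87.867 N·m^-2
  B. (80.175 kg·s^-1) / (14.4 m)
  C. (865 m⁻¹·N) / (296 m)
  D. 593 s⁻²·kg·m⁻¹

Dimensions:
  A. N·m⁻² = kg·m·s⁻²·m⁻² = kg·m⁻¹·s⁻²
  B. [kg·s⁻¹] / [m] = kg·m⁻¹·s⁻¹
  C. [kg·s⁻²] / [m] = kg·m⁻¹·s⁻²
  D. kg·m⁻¹·s⁻²
All reduce to kg·m⁻¹·s⁻² except B., which is kg·m⁻¹·s⁻¹.

B.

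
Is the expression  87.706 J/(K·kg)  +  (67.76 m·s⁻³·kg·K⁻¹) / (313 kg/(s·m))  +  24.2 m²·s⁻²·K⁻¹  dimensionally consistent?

Reduce each to base SI dimensions:
  87.706 J/(K·kg):  J·kg⁻¹·K⁻¹ = N·m·kg⁻¹·K⁻¹ = m²·s⁻²·K⁻¹
  (67.76 m·s⁻³·kg·K⁻¹) / (313 kg/(s·m)):  [kg·m·s⁻³·K⁻¹] / [kg·m⁻¹·s⁻¹] = m²·s⁻²·K⁻¹
  24.2 m²·s⁻²·K⁻¹:  m²·s⁻²·K⁻¹
Every term reduces to m²·s⁻²·K⁻¹.

Yes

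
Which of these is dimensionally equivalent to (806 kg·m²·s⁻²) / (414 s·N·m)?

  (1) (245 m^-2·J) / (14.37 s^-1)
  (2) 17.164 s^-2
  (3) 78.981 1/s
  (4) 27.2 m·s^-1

(3)

Reference: [kg·m²·s⁻²] / [kg·m²·s⁻¹] = s⁻¹.
Each option:
  (1) [kg·s⁻²] / [s⁻¹] = kg·s⁻¹
  (2) s⁻²
  (3) s⁻¹  ← same
  (4) m·s⁻¹
Only (3) matches s⁻¹.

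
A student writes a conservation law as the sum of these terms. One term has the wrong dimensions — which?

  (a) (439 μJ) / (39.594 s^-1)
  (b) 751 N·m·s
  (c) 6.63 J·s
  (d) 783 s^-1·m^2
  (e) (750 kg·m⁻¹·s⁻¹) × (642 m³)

(d)

Expand each in SI base units:
  (a) [kg·m²·s⁻²] / [s⁻¹] = kg·m²·s⁻¹
  (b) N·m·s = kg·m·s⁻²·m·s = kg·m²·s⁻¹
  (c) J·s = N·m·s = kg·m²·s⁻¹
  (d) m²·s⁻¹
  (e) [kg·m⁻¹·s⁻¹] · [m³] = kg·m²·s⁻¹
All reduce to kg·m²·s⁻¹ except (d), which is m²·s⁻¹.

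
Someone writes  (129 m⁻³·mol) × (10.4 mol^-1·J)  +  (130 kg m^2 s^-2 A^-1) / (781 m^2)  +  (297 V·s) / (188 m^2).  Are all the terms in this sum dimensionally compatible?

Dimensions:
  (129 m⁻³·mol) × (10.4 mol^-1·J):  [m⁻³·mol] · [kg·m²·s⁻²·mol⁻¹] = kg·m⁻¹·s⁻²
  (130 kg m^2 s^-2 A^-1) / (781 m^2):  [kg·m²·s⁻²·A⁻¹] / [m²] = kg·s⁻²·A⁻¹
  (297 V·s) / (188 m^2):  [kg·m²·s⁻²·A⁻¹] / [m²] = kg·s⁻²·A⁻¹
The terms do not share a single dimension (kg·m⁻¹·s⁻² vs kg·s⁻²·A⁻¹).

No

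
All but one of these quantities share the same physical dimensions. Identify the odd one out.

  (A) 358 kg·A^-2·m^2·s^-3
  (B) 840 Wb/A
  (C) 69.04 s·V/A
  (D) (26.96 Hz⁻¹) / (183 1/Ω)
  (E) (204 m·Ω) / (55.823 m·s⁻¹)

Dimensions:
  (A) kg·m²·s⁻³·A⁻²
  (B) Wb·A⁻¹ = V·s·A⁻¹ = kg·m²·s⁻²·A⁻²
  (C) V·s·A⁻¹ = J·C⁻¹·s·A⁻¹ = kg·m²·s⁻²·A⁻²
  (D) [s] / [kg⁻¹·m⁻²·s³·A²] = kg·m²·s⁻²·A⁻²
  (E) [kg·m³·s⁻³·A⁻²] / [m·s⁻¹] = kg·m²·s⁻²·A⁻²
All reduce to kg·m²·s⁻²·A⁻² except (A), which is kg·m²·s⁻³·A⁻².

(A)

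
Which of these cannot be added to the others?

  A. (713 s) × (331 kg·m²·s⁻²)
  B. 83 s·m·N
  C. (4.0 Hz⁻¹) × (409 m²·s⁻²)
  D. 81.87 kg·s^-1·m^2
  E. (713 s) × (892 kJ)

C.

Expand each in SI base units:
  A. [s] · [kg·m²·s⁻²] = kg·m²·s⁻¹
  B. N·m·s = kg·m·s⁻²·m·s = kg·m²·s⁻¹
  C. [s] · [m²·s⁻²] = m²·s⁻¹
  D. kg·m²·s⁻¹
  E. [s] · [kg·m²·s⁻²] = kg·m²·s⁻¹
All reduce to kg·m²·s⁻¹ except C., which is m²·s⁻¹.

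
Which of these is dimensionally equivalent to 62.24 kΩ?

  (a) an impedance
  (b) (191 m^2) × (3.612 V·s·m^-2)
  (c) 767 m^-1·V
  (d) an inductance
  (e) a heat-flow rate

(a)

Reference: Ω = V·A⁻¹ = kg·m²·s⁻³·A⁻².
Each option:
  (a) [impedance] = kg·m²·s⁻³·A⁻²  ← same
  (b) [m²] · [kg·s⁻²·A⁻¹] = kg·m²·s⁻²·A⁻¹
  (c) V·m⁻¹ = J·C⁻¹·m⁻¹ = kg·m·s⁻³·A⁻¹
  (d) [inductance] = kg·m²·s⁻²·A⁻²
  (e) [heat-flow rate] = kg·m²·s⁻³
Only (a) matches kg·m²·s⁻³·A⁻².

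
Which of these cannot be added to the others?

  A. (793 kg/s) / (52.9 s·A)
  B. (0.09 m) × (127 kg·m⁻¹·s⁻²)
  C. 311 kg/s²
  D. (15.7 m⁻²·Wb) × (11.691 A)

A.

Reduce each to base SI dimensions:
  A. [kg·s⁻¹] / [s·A] = kg·s⁻²·A⁻¹
  B. [m] · [kg·m⁻¹·s⁻²] = kg·s⁻²
  C. kg·s⁻²
  D. [kg·s⁻²·A⁻¹] · [A] = kg·s⁻²
All reduce to kg·s⁻² except A., which is kg·s⁻²·A⁻¹.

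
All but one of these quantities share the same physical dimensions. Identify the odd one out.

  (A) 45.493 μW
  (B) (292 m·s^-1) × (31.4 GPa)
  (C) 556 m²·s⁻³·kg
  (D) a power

Reduce each to base SI dimensions:
  (A) W = J·s⁻¹ = kg·m²·s⁻³
  (B) [m·s⁻¹] · [kg·m⁻¹·s⁻²] = kg·s⁻³
  (C) kg·m²·s⁻³
  (D) [power] = kg·m²·s⁻³
All reduce to kg·m²·s⁻³ except (B), which is kg·s⁻³.

(B)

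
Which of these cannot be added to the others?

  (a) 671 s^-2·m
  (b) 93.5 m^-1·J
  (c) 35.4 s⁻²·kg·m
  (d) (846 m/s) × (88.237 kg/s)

(a)

Expand each in SI base units:
  (a) m·s⁻²
  (b) J·m⁻¹ = N·m·m⁻¹ = kg·m·s⁻²
  (c) kg·m·s⁻²
  (d) [m·s⁻¹] · [kg·s⁻¹] = kg·m·s⁻²
All reduce to kg·m·s⁻² except (a), which is m·s⁻².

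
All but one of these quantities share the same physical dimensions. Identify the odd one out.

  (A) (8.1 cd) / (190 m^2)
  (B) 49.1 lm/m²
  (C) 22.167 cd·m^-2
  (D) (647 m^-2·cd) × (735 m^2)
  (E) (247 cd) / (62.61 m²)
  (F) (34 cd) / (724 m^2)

In SI base units:
  (A) [cd] / [m²] = m⁻²·cd
  (B) lm·m⁻² = cd·m⁻² = m⁻²·cd
  (C) cd·m⁻² = m⁻²·cd
  (D) [m⁻²·cd] · [m²] = cd
  (E) [cd] / [m²] = m⁻²·cd
  (F) [cd] / [m²] = m⁻²·cd
All reduce to m⁻²·cd except (D), which is cd.

(D)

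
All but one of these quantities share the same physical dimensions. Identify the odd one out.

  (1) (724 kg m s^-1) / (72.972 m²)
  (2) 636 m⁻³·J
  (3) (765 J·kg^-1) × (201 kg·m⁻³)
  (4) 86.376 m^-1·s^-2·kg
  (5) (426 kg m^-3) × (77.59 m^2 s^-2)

In SI base units:
  (1) [kg·m·s⁻¹] / [m²] = kg·m⁻¹·s⁻¹
  (2) J·m⁻³ = N·m·m⁻³ = kg·m⁻¹·s⁻²
  (3) [m²·s⁻²] · [kg·m⁻³] = kg·m⁻¹·s⁻²
  (4) kg·m⁻¹·s⁻²
  (5) [kg·m⁻³] · [m²·s⁻²] = kg·m⁻¹·s⁻²
All reduce to kg·m⁻¹·s⁻² except (1), which is kg·m⁻¹·s⁻¹.

(1)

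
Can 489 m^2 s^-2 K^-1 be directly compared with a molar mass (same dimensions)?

Work out the base dimensions of each:
  489 m^2 s^-2 K^-1:  m²·s⁻²·K⁻¹
  a molar mass:  [molar mass] = kg·mol⁻¹
m²·s⁻²·K⁻¹ ≠ kg·mol⁻¹, so they cannot be added.

No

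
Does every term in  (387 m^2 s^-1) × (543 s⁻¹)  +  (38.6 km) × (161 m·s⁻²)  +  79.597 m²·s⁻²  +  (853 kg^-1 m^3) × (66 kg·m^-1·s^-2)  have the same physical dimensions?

Yes

Dimensions:
  (387 m^2 s^-1) × (543 s⁻¹):  [m²·s⁻¹] · [s⁻¹] = m²·s⁻²
  (38.6 km) × (161 m·s⁻²):  [m] · [m·s⁻²] = m²·s⁻²
  79.597 m²·s⁻²:  m²·s⁻²
  (853 kg^-1 m^3) × (66 kg·m^-1·s^-2):  [kg⁻¹·m³] · [kg·m⁻¹·s⁻²] = m²·s⁻²
Every term reduces to m²·s⁻².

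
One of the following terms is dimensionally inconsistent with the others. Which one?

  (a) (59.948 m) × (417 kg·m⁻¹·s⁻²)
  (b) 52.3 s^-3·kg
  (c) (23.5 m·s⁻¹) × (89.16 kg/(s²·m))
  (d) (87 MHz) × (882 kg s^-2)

Dimensions:
  (a) [m] · [kg·m⁻¹·s⁻²] = kg·s⁻²
  (b) kg·s⁻³
  (c) [m·s⁻¹] · [kg·m⁻¹·s⁻²] = kg·s⁻³
  (d) [s⁻¹] · [kg·s⁻²] = kg·s⁻³
All reduce to kg·s⁻³ except (a), which is kg·s⁻².

(a)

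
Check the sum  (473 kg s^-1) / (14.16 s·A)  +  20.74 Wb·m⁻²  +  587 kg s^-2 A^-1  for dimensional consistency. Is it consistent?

Yes

Reduce each to base SI dimensions:
  (473 kg s^-1) / (14.16 s·A):  [kg·s⁻¹] / [s·A] = kg·s⁻²·A⁻¹
  20.74 Wb·m⁻²:  Wb·m⁻² = V·s·m⁻² = kg·s⁻²·A⁻¹
  587 kg s^-2 A^-1:  kg·s⁻²·A⁻¹
Every term reduces to kg·s⁻²·A⁻¹.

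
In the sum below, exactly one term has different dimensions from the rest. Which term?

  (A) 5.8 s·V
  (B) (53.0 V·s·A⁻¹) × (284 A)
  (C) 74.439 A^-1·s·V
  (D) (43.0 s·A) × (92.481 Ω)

Dimensions:
  (A) V·s = J·C⁻¹·s = kg·m²·s⁻²·A⁻¹
  (B) [kg·m²·s⁻²·A⁻²] · [A] = kg·m²·s⁻²·A⁻¹
  (C) V·s·A⁻¹ = J·C⁻¹·s·A⁻¹ = kg·m²·s⁻²·A⁻²
  (D) [s·A] · [kg·m²·s⁻³·A⁻²] = kg·m²·s⁻²·A⁻¹
All reduce to kg·m²·s⁻²·A⁻¹ except (C), which is kg·m²·s⁻²·A⁻².

(C)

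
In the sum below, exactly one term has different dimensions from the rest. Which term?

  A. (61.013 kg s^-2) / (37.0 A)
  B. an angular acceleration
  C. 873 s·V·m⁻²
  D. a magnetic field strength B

Work out the base dimensions of each:
  A. [kg·s⁻²] / [A] = kg·s⁻²·A⁻¹
  B. [angular acceleration] = s⁻²
  C. V·s·m⁻² = J·C⁻¹·s·m⁻² = kg·s⁻²·A⁻¹
  D. [magnetic field strength B] = kg·s⁻²·A⁻¹
All reduce to kg·s⁻²·A⁻¹ except B., which is s⁻².

B.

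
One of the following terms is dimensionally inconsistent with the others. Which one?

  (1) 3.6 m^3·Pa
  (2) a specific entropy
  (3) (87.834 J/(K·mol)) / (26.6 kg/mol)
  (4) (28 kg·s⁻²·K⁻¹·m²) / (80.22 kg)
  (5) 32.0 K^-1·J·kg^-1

(1)

Work out the base dimensions of each:
  (1) Pa·m³ = N·m⁻²·m³ = kg·m²·s⁻²
  (2) [specific entropy] = m²·s⁻²·K⁻¹
  (3) [kg·m²·s⁻²·K⁻¹·mol⁻¹] / [kg·mol⁻¹] = m²·s⁻²·K⁻¹
  (4) [kg·m²·s⁻²·K⁻¹] / [kg] = m²·s⁻²·K⁻¹
  (5) J·kg⁻¹·K⁻¹ = N·m·kg⁻¹·K⁻¹ = m²·s⁻²·K⁻¹
All reduce to m²·s⁻²·K⁻¹ except (1), which is kg·m²·s⁻².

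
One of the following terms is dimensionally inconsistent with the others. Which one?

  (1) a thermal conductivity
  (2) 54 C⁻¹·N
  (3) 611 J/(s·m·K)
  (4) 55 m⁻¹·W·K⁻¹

In SI base units:
  (1) [thermal conductivity] = kg·m·s⁻³·K⁻¹
  (2) N·C⁻¹ = kg·m·s⁻²·(s·A)⁻¹ = kg·m·s⁻³·A⁻¹
  (3) J·s⁻¹·m⁻¹·K⁻¹ = N·m·s⁻¹·m⁻¹·K⁻¹ = kg·m·s⁻³·K⁻¹
  (4) W·m⁻¹·K⁻¹ = J·s⁻¹·m⁻¹·K⁻¹ = kg·m·s⁻³·K⁻¹
All reduce to kg·m·s⁻³·K⁻¹ except (2), which is kg·m·s⁻³·A⁻¹.

(2)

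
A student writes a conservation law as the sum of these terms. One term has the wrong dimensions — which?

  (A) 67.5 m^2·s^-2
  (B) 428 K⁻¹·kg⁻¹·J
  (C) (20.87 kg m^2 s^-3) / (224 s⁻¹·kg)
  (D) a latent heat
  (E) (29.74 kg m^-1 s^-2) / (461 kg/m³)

Dimensions:
  (A) m²·s⁻²
  (B) J·kg⁻¹·K⁻¹ = N·m·kg⁻¹·K⁻¹ = m²·s⁻²·K⁻¹
  (C) [kg·m²·s⁻³] / [kg·s⁻¹] = m²·s⁻²
  (D) [latent heat] = m²·s⁻²
  (E) [kg·m⁻¹·s⁻²] / [kg·m⁻³] = m²·s⁻²
All reduce to m²·s⁻² except (B), which is m²·s⁻²·K⁻¹.

(B)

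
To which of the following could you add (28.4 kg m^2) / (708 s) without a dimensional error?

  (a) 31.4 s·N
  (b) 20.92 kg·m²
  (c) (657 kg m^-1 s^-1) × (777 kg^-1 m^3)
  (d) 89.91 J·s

Reference: [kg·m²] / [s] = kg·m²·s⁻¹.
Each option:
  (a) N·s = kg·m·s⁻²·s = kg·m·s⁻¹
  (b) kg·m²
  (c) [kg·m⁻¹·s⁻¹] · [kg⁻¹·m³] = m²·s⁻¹
  (d) J·s = N·m·s = kg·m²·s⁻¹  ← same
Only (d) matches kg·m²·s⁻¹.

(d)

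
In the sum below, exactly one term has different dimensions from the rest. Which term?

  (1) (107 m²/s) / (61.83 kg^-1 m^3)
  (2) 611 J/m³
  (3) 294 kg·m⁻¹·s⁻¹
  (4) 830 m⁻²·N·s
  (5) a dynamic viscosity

(2)

Reduce each to base SI dimensions:
  (1) [m²·s⁻¹] / [kg⁻¹·m³] = kg·m⁻¹·s⁻¹
  (2) J·m⁻³ = N·m·m⁻³ = kg·m⁻¹·s⁻²
  (3) kg·m⁻¹·s⁻¹
  (4) N·s·m⁻² = kg·m·s⁻²·s·m⁻² = kg·m⁻¹·s⁻¹
  (5) [dynamic viscosity] = kg·m⁻¹·s⁻¹
All reduce to kg·m⁻¹·s⁻¹ except (2), which is kg·m⁻¹·s⁻².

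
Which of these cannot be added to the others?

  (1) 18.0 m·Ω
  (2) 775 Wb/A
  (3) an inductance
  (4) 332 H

Reduce each to base SI dimensions:
  (1) Ω·m = V·A⁻¹·m = kg·m³·s⁻³·A⁻²
  (2) Wb·A⁻¹ = V·s·A⁻¹ = kg·m²·s⁻²·A⁻²
  (3) [inductance] = kg·m²·s⁻²·A⁻²
  (4) H = V·s·A⁻¹ = kg·m²·s⁻²·A⁻²
All reduce to kg·m²·s⁻²·A⁻² except (1), which is kg·m³·s⁻³·A⁻².

(1)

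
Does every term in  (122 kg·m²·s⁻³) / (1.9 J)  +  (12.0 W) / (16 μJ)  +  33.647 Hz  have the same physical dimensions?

Work out the base dimensions of each:
  (122 kg·m²·s⁻³) / (1.9 J):  [kg·m²·s⁻³] / [kg·m²·s⁻²] = s⁻¹
  (12.0 W) / (16 μJ):  [kg·m²·s⁻³] / [kg·m²·s⁻²] = s⁻¹
  33.647 Hz:  Hz = s⁻¹
Every term reduces to s⁻¹.

Yes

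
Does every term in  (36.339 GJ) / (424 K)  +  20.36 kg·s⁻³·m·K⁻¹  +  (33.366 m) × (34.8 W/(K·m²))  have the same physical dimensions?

No

Expand each in SI base units:
  (36.339 GJ) / (424 K):  [kg·m²·s⁻²] / [K] = kg·m²·s⁻²·K⁻¹
  20.36 kg·s⁻³·m·K⁻¹:  kg·m·s⁻³·K⁻¹
  (33.366 m) × (34.8 W/(K·m²)):  [m] · [kg·s⁻³·K⁻¹] = kg·m·s⁻³·K⁻¹
The terms do not share a single dimension (kg·m²·s⁻²·K⁻¹ vs kg·m·s⁻³·K⁻¹).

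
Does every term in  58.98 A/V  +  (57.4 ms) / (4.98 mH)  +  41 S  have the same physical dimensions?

Expand each in SI base units:
  58.98 A/V:  A·V⁻¹ = A·(J·C⁻¹)⁻¹ = kg⁻¹·m⁻²·s³·A²
  (57.4 ms) / (4.98 mH):  [s] / [kg·m²·s⁻²·A⁻²] = kg⁻¹·m⁻²·s³·A²
  41 S:  S = Ω⁻¹ = kg⁻¹·m⁻²·s³·A²
Every term reduces to kg⁻¹·m⁻²·s³·A².

Yes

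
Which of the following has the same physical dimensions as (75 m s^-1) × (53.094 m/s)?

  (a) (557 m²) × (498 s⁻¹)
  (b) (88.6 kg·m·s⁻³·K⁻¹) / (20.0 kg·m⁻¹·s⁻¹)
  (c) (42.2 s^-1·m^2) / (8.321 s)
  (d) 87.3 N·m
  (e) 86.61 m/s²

(c)

Reference: [m·s⁻¹] · [m·s⁻¹] = m²·s⁻².
Each option:
  (a) [m²] · [s⁻¹] = m²·s⁻¹
  (b) [kg·m·s⁻³·K⁻¹] / [kg·m⁻¹·s⁻¹] = m²·s⁻²·K⁻¹
  (c) [m²·s⁻¹] / [s] = m²·s⁻²  ← same
  (d) N·m = kg·m·s⁻²·m = kg·m²·s⁻²
  (e) m·s⁻²
Only (c) matches m²·s⁻².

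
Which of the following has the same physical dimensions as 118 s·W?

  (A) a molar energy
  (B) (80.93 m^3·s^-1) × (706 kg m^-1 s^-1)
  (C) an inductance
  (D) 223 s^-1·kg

Reference: W·s = J·s⁻¹·s = kg·m²·s⁻².
Each option:
  (A) [molar energy] = kg·m²·s⁻²·mol⁻¹
  (B) [m³·s⁻¹] · [kg·m⁻¹·s⁻¹] = kg·m²·s⁻²  ← same
  (C) [inductance] = kg·m²·s⁻²·A⁻²
  (D) kg·s⁻¹
Only (B) matches kg·m²·s⁻².

(B)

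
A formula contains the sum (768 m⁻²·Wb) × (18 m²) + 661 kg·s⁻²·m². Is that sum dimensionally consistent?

Expand each in SI base units:
  (768 m⁻²·Wb) × (18 m²):  [kg·s⁻²·A⁻¹] · [m²] = kg·m²·s⁻²·A⁻¹
  661 kg·s⁻²·m²:  kg·m²·s⁻²
kg·m²·s⁻²·A⁻¹ ≠ kg·m²·s⁻², so they cannot be added.

No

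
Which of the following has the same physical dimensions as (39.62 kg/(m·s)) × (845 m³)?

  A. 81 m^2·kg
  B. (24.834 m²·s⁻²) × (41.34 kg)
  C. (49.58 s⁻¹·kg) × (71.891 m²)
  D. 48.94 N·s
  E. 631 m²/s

Reference: [kg·m⁻¹·s⁻¹] · [m³] = kg·m²·s⁻¹.
Each option:
  A. kg·m²
  B. [m²·s⁻²] · [kg] = kg·m²·s⁻²
  C. [kg·s⁻¹] · [m²] = kg·m²·s⁻¹  ← same
  D. N·s = kg·m·s⁻²·s = kg·m·s⁻¹
  E. m²·s⁻¹
Only C. matches kg·m²·s⁻¹.

C.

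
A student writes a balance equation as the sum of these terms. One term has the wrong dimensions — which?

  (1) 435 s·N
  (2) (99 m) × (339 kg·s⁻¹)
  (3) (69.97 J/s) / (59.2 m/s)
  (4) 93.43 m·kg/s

(3)

Expand each in SI base units:
  (1) N·s = kg·m·s⁻²·s = kg·m·s⁻¹
  (2) [m] · [kg·s⁻¹] = kg·m·s⁻¹
  (3) [kg·m²·s⁻³] / [m·s⁻¹] = kg·m·s⁻²
  (4) kg·m·s⁻¹
All reduce to kg·m·s⁻¹ except (3), which is kg·m·s⁻².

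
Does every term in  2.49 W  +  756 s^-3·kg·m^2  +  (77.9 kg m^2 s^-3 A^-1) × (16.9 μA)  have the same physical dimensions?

Dimensions:
  2.49 W:  W = J·s⁻¹ = kg·m²·s⁻³
  756 s^-3·kg·m^2:  kg·m²·s⁻³
  (77.9 kg m^2 s^-3 A^-1) × (16.9 μA):  [kg·m²·s⁻³·A⁻¹] · [A] = kg·m²·s⁻³
Every term reduces to kg·m²·s⁻³.

Yes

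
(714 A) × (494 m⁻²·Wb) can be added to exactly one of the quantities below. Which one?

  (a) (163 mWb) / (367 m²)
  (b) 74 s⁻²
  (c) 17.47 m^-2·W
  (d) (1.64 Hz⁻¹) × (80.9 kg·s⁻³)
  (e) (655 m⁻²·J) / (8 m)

(d)

Reference: [A] · [kg·s⁻²·A⁻¹] = kg·s⁻².
Each option:
  (a) [kg·m²·s⁻²·A⁻¹] / [m²] = kg·s⁻²·A⁻¹
  (b) s⁻²
  (c) W·m⁻² = J·s⁻¹·m⁻² = kg·s⁻³
  (d) [s] · [kg·s⁻³] = kg·s⁻²  ← same
  (e) [kg·s⁻²] / [m] = kg·m⁻¹·s⁻²
Only (d) matches kg·s⁻².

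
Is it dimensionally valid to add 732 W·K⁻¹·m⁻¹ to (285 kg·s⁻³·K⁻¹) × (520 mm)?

In SI base units:
  732 W·K⁻¹·m⁻¹:  W·m⁻¹·K⁻¹ = J·s⁻¹·m⁻¹·K⁻¹ = kg·m·s⁻³·K⁻¹
  (285 kg·s⁻³·K⁻¹) × (520 mm):  [kg·s⁻³·K⁻¹] · [m] = kg·m·s⁻³·K⁻¹
Both are kg·m·s⁻³·K⁻¹, so they have the same dimensions and can be added.

Yes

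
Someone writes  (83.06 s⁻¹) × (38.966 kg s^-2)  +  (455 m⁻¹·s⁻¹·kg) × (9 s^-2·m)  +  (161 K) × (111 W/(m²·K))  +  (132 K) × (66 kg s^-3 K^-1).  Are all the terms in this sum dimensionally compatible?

Work out the base dimensions of each:
  (83.06 s⁻¹) × (38.966 kg s^-2):  [s⁻¹] · [kg·s⁻²] = kg·s⁻³
  (455 m⁻¹·s⁻¹·kg) × (9 s^-2·m):  [kg·m⁻¹·s⁻¹] · [m·s⁻²] = kg·s⁻³
  (161 K) × (111 W/(m²·K)):  [K] · [kg·s⁻³·K⁻¹] = kg·s⁻³
  (132 K) × (66 kg s^-3 K^-1):  [K] · [kg·s⁻³·K⁻¹] = kg·s⁻³
Every term reduces to kg·s⁻³.

Yes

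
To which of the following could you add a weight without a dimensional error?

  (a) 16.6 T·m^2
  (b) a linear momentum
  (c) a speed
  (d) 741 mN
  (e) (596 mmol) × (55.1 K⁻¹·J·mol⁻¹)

(d)

Reference: [weight] = kg·m·s⁻².
Each option:
  (a) T·m² = Wb·m⁻²·m² = kg·m²·s⁻²·A⁻¹
  (b) [linear momentum] = kg·m·s⁻¹
  (c) [speed] = m·s⁻¹
  (d) N = kg·m·s⁻²  ← same
  (e) [mol] · [kg·m²·s⁻²·K⁻¹·mol⁻¹] = kg·m²·s⁻²·K⁻¹
Only (d) matches kg·m·s⁻².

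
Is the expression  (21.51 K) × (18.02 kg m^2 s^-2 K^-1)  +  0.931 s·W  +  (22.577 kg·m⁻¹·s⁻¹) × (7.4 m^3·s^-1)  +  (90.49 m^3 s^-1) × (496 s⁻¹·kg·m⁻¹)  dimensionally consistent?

Reduce each to base SI dimensions:
  (21.51 K) × (18.02 kg m^2 s^-2 K^-1):  [K] · [kg·m²·s⁻²·K⁻¹] = kg·m²·s⁻²
  0.931 s·W:  W·s = J·s⁻¹·s = kg·m²·s⁻²
  (22.577 kg·m⁻¹·s⁻¹) × (7.4 m^3·s^-1):  [kg·m⁻¹·s⁻¹] · [m³·s⁻¹] = kg·m²·s⁻²
  (90.49 m^3 s^-1) × (496 s⁻¹·kg·m⁻¹):  [m³·s⁻¹] · [kg·m⁻¹·s⁻¹] = kg·m²·s⁻²
Every term reduces to kg·m²·s⁻².

Yes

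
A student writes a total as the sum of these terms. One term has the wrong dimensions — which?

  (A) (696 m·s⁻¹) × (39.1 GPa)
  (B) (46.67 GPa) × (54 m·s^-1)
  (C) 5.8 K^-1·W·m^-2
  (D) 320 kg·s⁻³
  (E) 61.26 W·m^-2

(C)

Expand each in SI base units:
  (A) [m·s⁻¹] · [kg·m⁻¹·s⁻²] = kg·s⁻³
  (B) [kg·m⁻¹·s⁻²] · [m·s⁻¹] = kg·s⁻³
  (C) W·m⁻²·K⁻¹ = J·s⁻¹·m⁻²·K⁻¹ = kg·s⁻³·K⁻¹
  (D) kg·s⁻³
  (E) W·m⁻² = J·s⁻¹·m⁻² = kg·s⁻³
All reduce to kg·s⁻³ except (C), which is kg·s⁻³·K⁻¹.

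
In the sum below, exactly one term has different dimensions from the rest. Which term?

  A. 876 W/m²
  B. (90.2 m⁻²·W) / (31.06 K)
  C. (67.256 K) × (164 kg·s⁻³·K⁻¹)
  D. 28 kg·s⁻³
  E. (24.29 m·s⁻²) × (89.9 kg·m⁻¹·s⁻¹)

Work out the base dimensions of each:
  A. W·m⁻² = J·s⁻¹·m⁻² = kg·s⁻³
  B. [kg·s⁻³] / [K] = kg·s⁻³·K⁻¹
  C. [K] · [kg·s⁻³·K⁻¹] = kg·s⁻³
  D. kg·s⁻³
  E. [m·s⁻²] · [kg·m⁻¹·s⁻¹] = kg·s⁻³
All reduce to kg·s⁻³ except B., which is kg·s⁻³·K⁻¹.

B.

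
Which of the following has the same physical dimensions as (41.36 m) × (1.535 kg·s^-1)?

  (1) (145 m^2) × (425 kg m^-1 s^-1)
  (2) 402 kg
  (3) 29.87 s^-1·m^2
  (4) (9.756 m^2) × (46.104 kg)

Reference: [m] · [kg·s⁻¹] = kg·m·s⁻¹.
Each option:
  (1) [m²] · [kg·m⁻¹·s⁻¹] = kg·m·s⁻¹  ← same
  (2) kg
  (3) m²·s⁻¹
  (4) [m²] · [kg] = kg·m²
Only (1) matches kg·m·s⁻¹.

(1)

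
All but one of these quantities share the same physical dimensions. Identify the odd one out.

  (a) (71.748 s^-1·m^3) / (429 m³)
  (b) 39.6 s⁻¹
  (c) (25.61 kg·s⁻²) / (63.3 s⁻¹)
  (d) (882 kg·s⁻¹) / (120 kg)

(c)

In SI base units:
  (a) [m³·s⁻¹] / [m³] = s⁻¹
  (b) s⁻¹
  (c) [kg·s⁻²] / [s⁻¹] = kg·s⁻¹
  (d) [kg·s⁻¹] / [kg] = s⁻¹
All reduce to s⁻¹ except (c), which is kg·s⁻¹.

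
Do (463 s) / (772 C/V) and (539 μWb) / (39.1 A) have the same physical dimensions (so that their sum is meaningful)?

Expand each in SI base units:
  (463 s) / (772 C/V):  [s] / [kg⁻¹·m⁻²·s⁴·A²] = kg·m²·s⁻³·A⁻²
  (539 μWb) / (39.1 A):  [kg·m²·s⁻²·A⁻¹] / [A] = kg·m²·s⁻²·A⁻²
kg·m²·s⁻³·A⁻² ≠ kg·m²·s⁻²·A⁻², so they cannot be added.

No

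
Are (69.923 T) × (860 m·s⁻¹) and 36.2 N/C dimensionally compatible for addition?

Yes

In SI base units:
  (69.923 T) × (860 m·s⁻¹):  [kg·s⁻²·A⁻¹] · [m·s⁻¹] = kg·m·s⁻³·A⁻¹
  36.2 N/C:  N·C⁻¹ = kg·m·s⁻²·(s·A)⁻¹ = kg·m·s⁻³·A⁻¹
Both are kg·m·s⁻³·A⁻¹, so they have the same dimensions and can be added.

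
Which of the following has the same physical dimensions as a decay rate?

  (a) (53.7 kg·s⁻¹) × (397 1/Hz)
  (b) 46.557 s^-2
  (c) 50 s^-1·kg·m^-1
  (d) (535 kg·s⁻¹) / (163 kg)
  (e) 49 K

(d)

Reference: [decay rate] = s⁻¹.
Each option:
  (a) [kg·s⁻¹] · [s] = kg
  (b) s⁻²
  (c) kg·m⁻¹·s⁻¹
  (d) [kg·s⁻¹] / [kg] = s⁻¹  ← same
  (e) K
Only (d) matches s⁻¹.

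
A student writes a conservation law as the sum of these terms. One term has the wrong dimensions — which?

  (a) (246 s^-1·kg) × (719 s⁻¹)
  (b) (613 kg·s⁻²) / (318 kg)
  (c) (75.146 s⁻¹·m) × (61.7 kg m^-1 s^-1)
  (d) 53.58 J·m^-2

Reduce each to base SI dimensions:
  (a) [kg·s⁻¹] · [s⁻¹] = kg·s⁻²
  (b) [kg·s⁻²] / [kg] = s⁻²
  (c) [m·s⁻¹] · [kg·m⁻¹·s⁻¹] = kg·s⁻²
  (d) J·m⁻² = N·m·m⁻² = kg·s⁻²
All reduce to kg·s⁻² except (b), which is s⁻².

(b)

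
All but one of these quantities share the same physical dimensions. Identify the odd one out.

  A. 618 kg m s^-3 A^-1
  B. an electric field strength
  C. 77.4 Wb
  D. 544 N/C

Reduce each to base SI dimensions:
  A. kg·m·s⁻³·A⁻¹
  B. [electric field strength] = kg·m·s⁻³·A⁻¹
  C. Wb = V·s = kg·m²·s⁻²·A⁻¹
  D. N·C⁻¹ = kg·m·s⁻²·(s·A)⁻¹ = kg·m·s⁻³·A⁻¹
All reduce to kg·m·s⁻³·A⁻¹ except C., which is kg·m²·s⁻²·A⁻¹.

C.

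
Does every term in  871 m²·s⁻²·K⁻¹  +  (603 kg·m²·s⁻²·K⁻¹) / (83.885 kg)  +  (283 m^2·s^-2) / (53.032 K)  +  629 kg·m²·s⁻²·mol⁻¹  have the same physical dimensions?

Reduce each to base SI dimensions:
  871 m²·s⁻²·K⁻¹:  m²·s⁻²·K⁻¹
  (603 kg·m²·s⁻²·K⁻¹) / (83.885 kg):  [kg·m²·s⁻²·K⁻¹] / [kg] = m²·s⁻²·K⁻¹
  (283 m^2·s^-2) / (53.032 K):  [m²·s⁻²] / [K] = m²·s⁻²·K⁻¹
  629 kg·m²·s⁻²·mol⁻¹:  kg·m²·s⁻²·mol⁻¹
The terms do not share a single dimension (kg·m²·s⁻²·mol⁻¹ vs m²·s⁻²·K⁻¹).

No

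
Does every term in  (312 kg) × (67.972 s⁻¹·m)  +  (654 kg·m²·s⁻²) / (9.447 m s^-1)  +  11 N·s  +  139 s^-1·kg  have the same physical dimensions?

No

Expand each in SI base units:
  (312 kg) × (67.972 s⁻¹·m):  [kg] · [m·s⁻¹] = kg·m·s⁻¹
  (654 kg·m²·s⁻²) / (9.447 m s^-1):  [kg·m²·s⁻²] / [m·s⁻¹] = kg·m·s⁻¹
  11 N·s:  N·s = kg·m·s⁻²·s = kg·m·s⁻¹
  139 s^-1·kg:  kg·s⁻¹
The terms do not share a single dimension (kg·m·s⁻¹ vs kg·s⁻¹).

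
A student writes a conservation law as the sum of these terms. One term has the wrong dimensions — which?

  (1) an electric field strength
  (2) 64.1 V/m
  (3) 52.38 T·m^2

Expand each in SI base units:
  (1) [electric field strength] = kg·m·s⁻³·A⁻¹
  (2) V·m⁻¹ = J·C⁻¹·m⁻¹ = kg·m·s⁻³·A⁻¹
  (3) T·m² = Wb·m⁻²·m² = kg·m²·s⁻²·A⁻¹
All reduce to kg·m·s⁻³·A⁻¹ except (3), which is kg·m²·s⁻²·A⁻¹.

(3)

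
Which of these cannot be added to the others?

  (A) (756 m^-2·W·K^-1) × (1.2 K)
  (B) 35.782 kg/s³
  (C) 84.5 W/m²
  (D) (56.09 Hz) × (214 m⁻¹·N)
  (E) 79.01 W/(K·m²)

(E)

Dimensions:
  (A) [kg·s⁻³·K⁻¹] · [K] = kg·s⁻³
  (B) kg·s⁻³
  (C) W·m⁻² = J·s⁻¹·m⁻² = kg·s⁻³
  (D) [s⁻¹] · [kg·s⁻²] = kg·s⁻³
  (E) W·m⁻²·K⁻¹ = J·s⁻¹·m⁻²·K⁻¹ = kg·s⁻³·K⁻¹
All reduce to kg·s⁻³ except (E), which is kg·s⁻³·K⁻¹.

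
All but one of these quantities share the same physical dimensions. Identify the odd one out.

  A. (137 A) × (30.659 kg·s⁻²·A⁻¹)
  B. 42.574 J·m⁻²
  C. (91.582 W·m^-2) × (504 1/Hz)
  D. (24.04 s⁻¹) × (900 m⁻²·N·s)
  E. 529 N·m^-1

Dimensions:
  A. [A] · [kg·s⁻²·A⁻¹] = kg·s⁻²
  B. J·m⁻² = N·m·m⁻² = kg·s⁻²
  C. [kg·s⁻³] · [s] = kg·s⁻²
  D. [s⁻¹] · [kg·m⁻¹·s⁻¹] = kg·m⁻¹·s⁻²
  E. N·m⁻¹ = kg·m·s⁻²·m⁻¹ = kg·s⁻²
All reduce to kg·s⁻² except D., which is kg·m⁻¹·s⁻².

D.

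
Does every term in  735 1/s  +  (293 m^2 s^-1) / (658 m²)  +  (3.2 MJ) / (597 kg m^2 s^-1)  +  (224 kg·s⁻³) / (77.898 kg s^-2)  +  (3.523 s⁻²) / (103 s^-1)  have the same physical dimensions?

Yes

Expand each in SI base units:
  735 1/s:  s⁻¹
  (293 m^2 s^-1) / (658 m²):  [m²·s⁻¹] / [m²] = s⁻¹
  (3.2 MJ) / (597 kg m^2 s^-1):  [kg·m²·s⁻²] / [kg·m²·s⁻¹] = s⁻¹
  (224 kg·s⁻³) / (77.898 kg s^-2):  [kg·s⁻³] / [kg·s⁻²] = s⁻¹
  (3.523 s⁻²) / (103 s^-1):  [s⁻²] / [s⁻¹] = s⁻¹
Every term reduces to s⁻¹.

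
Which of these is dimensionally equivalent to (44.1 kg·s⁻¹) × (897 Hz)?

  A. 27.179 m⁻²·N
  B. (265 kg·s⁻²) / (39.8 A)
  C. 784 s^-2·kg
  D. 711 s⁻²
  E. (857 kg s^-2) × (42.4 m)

C.

Reference: [kg·s⁻¹] · [s⁻¹] = kg·s⁻².
Each option:
  A. N·m⁻² = kg·m·s⁻²·m⁻² = kg·m⁻¹·s⁻²
  B. [kg·s⁻²] / [A] = kg·s⁻²·A⁻¹
  C. kg·s⁻²  ← same
  D. s⁻²
  E. [kg·s⁻²] · [m] = kg·m·s⁻²
Only C. matches kg·s⁻².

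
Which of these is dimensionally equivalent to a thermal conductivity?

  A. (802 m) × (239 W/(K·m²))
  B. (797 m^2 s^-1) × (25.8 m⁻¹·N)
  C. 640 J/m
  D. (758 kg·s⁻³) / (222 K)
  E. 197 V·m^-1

Reference: [thermal conductivity] = kg·m·s⁻³·K⁻¹.
Each option:
  A. [m] · [kg·s⁻³·K⁻¹] = kg·m·s⁻³·K⁻¹  ← same
  B. [m²·s⁻¹] · [kg·s⁻²] = kg·m²·s⁻³
  C. J·m⁻¹ = N·m·m⁻¹ = kg·m·s⁻²
  D. [kg·s⁻³] / [K] = kg·s⁻³·K⁻¹
  E. V·m⁻¹ = J·C⁻¹·m⁻¹ = kg·m·s⁻³·A⁻¹
Only A. matches kg·m·s⁻³·K⁻¹.

A.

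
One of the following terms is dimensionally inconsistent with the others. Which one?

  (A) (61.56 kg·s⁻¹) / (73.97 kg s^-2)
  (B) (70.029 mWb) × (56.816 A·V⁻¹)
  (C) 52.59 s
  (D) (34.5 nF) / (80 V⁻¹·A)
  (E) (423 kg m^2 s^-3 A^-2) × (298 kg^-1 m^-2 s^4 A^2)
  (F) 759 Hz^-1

(B)

Dimensions:
  (A) [kg·s⁻¹] / [kg·s⁻²] = s
  (B) [kg·m²·s⁻²·A⁻¹] · [kg⁻¹·m⁻²·s³·A²] = s·A
  (C) s
  (D) [kg⁻¹·m⁻²·s⁴·A²] / [kg⁻¹·m⁻²·s³·A²] = s
  (E) [kg·m²·s⁻³·A⁻²] · [kg⁻¹·m⁻²·s⁴·A²] = s
  (F) Hz⁻¹ = (s⁻¹)⁻¹ = s
All reduce to s except (B), which is s·A.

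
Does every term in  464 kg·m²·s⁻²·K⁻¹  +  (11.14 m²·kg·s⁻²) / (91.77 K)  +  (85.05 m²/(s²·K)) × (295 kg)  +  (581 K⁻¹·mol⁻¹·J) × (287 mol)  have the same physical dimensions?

Expand each in SI base units:
  464 kg·m²·s⁻²·K⁻¹:  kg·m²·s⁻²·K⁻¹
  (11.14 m²·kg·s⁻²) / (91.77 K):  [kg·m²·s⁻²] / [K] = kg·m²·s⁻²·K⁻¹
  (85.05 m²/(s²·K)) × (295 kg):  [m²·s⁻²·K⁻¹] · [kg] = kg·m²·s⁻²·K⁻¹
  (581 K⁻¹·mol⁻¹·J) × (287 mol):  [kg·m²·s⁻²·K⁻¹·mol⁻¹] · [mol] = kg·m²·s⁻²·K⁻¹
Every term reduces to kg·m²·s⁻²·K⁻¹.

Yes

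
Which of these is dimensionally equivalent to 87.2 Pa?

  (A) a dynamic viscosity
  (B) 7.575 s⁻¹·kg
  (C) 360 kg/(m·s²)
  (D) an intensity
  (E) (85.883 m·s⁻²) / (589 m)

(C)

Reference: Pa = N·m⁻² = kg·m⁻¹·s⁻².
Each option:
  (A) [dynamic viscosity] = kg·m⁻¹·s⁻¹
  (B) kg·s⁻¹
  (C) kg·m⁻¹·s⁻²  ← same
  (D) [intensity] = kg·s⁻³
  (E) [m·s⁻²] / [m] = s⁻²
Only (C) matches kg·m⁻¹·s⁻².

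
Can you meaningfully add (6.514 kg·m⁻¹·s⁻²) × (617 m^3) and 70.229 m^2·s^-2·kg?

In SI base units:
  (6.514 kg·m⁻¹·s⁻²) × (617 m^3):  [kg·m⁻¹·s⁻²] · [m³] = kg·m²·s⁻²
  70.229 m^2·s^-2·kg:  kg·m²·s⁻²
Both are kg·m²·s⁻², so they have the same dimensions and can be added.

Yes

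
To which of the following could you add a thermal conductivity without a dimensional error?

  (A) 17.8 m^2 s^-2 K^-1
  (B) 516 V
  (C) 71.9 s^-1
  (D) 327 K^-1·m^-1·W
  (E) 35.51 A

Reference: [thermal conductivity] = kg·m·s⁻³·K⁻¹.
Each option:
  (A) m²·s⁻²·K⁻¹
  (B) V = J·C⁻¹ = kg·m²·s⁻³·A⁻¹
  (C) s⁻¹
  (D) W·m⁻¹·K⁻¹ = J·s⁻¹·m⁻¹·K⁻¹ = kg·m·s⁻³·K⁻¹  ← same
  (E) A
Only (D) matches kg·m·s⁻³·K⁻¹.

(D)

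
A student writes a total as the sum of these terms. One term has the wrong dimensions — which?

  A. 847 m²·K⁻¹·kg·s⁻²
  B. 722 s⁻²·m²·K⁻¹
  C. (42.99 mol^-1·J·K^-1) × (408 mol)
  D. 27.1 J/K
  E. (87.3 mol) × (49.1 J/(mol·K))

Work out the base dimensions of each:
  A. kg·m²·s⁻²·K⁻¹
  B. m²·s⁻²·K⁻¹
  C. [kg·m²·s⁻²·K⁻¹·mol⁻¹] · [mol] = kg·m²·s⁻²·K⁻¹
  D. J·K⁻¹ = N·m·K⁻¹ = kg·m²·s⁻²·K⁻¹
  E. [mol] · [kg·m²·s⁻²·K⁻¹·mol⁻¹] = kg·m²·s⁻²·K⁻¹
All reduce to kg·m²·s⁻²·K⁻¹ except B., which is m²·s⁻²·K⁻¹.

B.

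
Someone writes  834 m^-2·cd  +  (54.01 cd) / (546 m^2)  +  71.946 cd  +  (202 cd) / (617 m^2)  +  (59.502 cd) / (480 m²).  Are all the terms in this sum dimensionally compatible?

No

Work out the base dimensions of each:
  834 m^-2·cd:  cd·m⁻² = m⁻²·cd
  (54.01 cd) / (546 m^2):  [cd] / [m²] = m⁻²·cd
  71.946 cd:  cd
  (202 cd) / (617 m^2):  [cd] / [m²] = m⁻²·cd
  (59.502 cd) / (480 m²):  [cd] / [m²] = m⁻²·cd
The terms do not share a single dimension (cd vs m⁻²·cd).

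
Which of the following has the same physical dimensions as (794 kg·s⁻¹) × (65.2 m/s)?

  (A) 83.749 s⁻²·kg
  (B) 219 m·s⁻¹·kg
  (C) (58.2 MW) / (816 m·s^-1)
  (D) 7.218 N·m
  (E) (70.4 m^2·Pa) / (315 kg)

Reference: [kg·s⁻¹] · [m·s⁻¹] = kg·m·s⁻².
Each option:
  (A) kg·s⁻²
  (B) kg·m·s⁻¹
  (C) [kg·m²·s⁻³] / [m·s⁻¹] = kg·m·s⁻²  ← same
  (D) N·m = kg·m·s⁻²·m = kg·m²·s⁻²
  (E) [kg·m·s⁻²] / [kg] = m·s⁻²
Only (C) matches kg·m·s⁻².

(C)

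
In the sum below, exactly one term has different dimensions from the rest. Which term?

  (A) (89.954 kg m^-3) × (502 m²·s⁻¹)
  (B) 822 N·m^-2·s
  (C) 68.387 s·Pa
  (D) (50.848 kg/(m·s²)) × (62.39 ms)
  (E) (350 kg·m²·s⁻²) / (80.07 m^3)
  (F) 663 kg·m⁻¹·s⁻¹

(E)

Work out the base dimensions of each:
  (A) [kg·m⁻³] · [m²·s⁻¹] = kg·m⁻¹·s⁻¹
  (B) N·s·m⁻² = kg·m·s⁻²·s·m⁻² = kg·m⁻¹·s⁻¹
  (C) Pa·s = N·m⁻²·s = kg·m⁻¹·s⁻¹
  (D) [kg·m⁻¹·s⁻²] · [s] = kg·m⁻¹·s⁻¹
  (E) [kg·m²·s⁻²] / [m³] = kg·m⁻¹·s⁻²
  (F) kg·m⁻¹·s⁻¹
All reduce to kg·m⁻¹·s⁻¹ except (E), which is kg·m⁻¹·s⁻².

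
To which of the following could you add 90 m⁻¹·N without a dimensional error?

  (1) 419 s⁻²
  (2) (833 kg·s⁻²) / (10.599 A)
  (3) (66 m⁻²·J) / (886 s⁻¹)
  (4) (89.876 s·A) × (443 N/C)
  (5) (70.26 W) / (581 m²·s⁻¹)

Reference: N·m⁻¹ = kg·m·s⁻²·m⁻¹ = kg·s⁻².
Each option:
  (1) s⁻²
  (2) [kg·s⁻²] / [A] = kg·s⁻²·A⁻¹
  (3) [kg·s⁻²] / [s⁻¹] = kg·s⁻¹
  (4) [s·A] · [kg·m·s⁻³·A⁻¹] = kg·m·s⁻²
  (5) [kg·m²·s⁻³] / [m²·s⁻¹] = kg·s⁻²  ← same
Only (5) matches kg·s⁻².

(5)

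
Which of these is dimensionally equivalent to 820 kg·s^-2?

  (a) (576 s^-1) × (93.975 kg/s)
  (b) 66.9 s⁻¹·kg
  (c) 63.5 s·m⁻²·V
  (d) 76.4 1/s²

Reference: kg·s⁻².
Each option:
  (a) [s⁻¹] · [kg·s⁻¹] = kg·s⁻²  ← same
  (b) kg·s⁻¹
  (c) V·s·m⁻² = J·C⁻¹·s·m⁻² = kg·s⁻²·A⁻¹
  (d) s⁻²
Only (a) matches kg·s⁻².

(a)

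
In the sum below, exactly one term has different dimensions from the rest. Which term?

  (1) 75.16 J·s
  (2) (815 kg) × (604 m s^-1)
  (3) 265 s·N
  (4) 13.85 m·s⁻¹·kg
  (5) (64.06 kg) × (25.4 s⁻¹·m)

(1)

Dimensions:
  (1) J·s = N·m·s = kg·m²·s⁻¹
  (2) [kg] · [m·s⁻¹] = kg·m·s⁻¹
  (3) N·s = kg·m·s⁻²·s = kg·m·s⁻¹
  (4) kg·m·s⁻¹
  (5) [kg] · [m·s⁻¹] = kg·m·s⁻¹
All reduce to kg·m·s⁻¹ except (1), which is kg·m²·s⁻¹.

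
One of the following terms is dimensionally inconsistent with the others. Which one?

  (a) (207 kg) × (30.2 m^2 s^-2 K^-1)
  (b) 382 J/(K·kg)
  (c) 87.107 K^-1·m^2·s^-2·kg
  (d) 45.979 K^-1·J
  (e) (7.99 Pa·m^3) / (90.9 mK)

Reduce each to base SI dimensions:
  (a) [kg] · [m²·s⁻²·K⁻¹] = kg·m²·s⁻²·K⁻¹
  (b) J·kg⁻¹·K⁻¹ = N·m·kg⁻¹·K⁻¹ = m²·s⁻²·K⁻¹
  (c) kg·m²·s⁻²·K⁻¹
  (d) J·K⁻¹ = N·m·K⁻¹ = kg·m²·s⁻²·K⁻¹
  (e) [kg·m²·s⁻²] / [K] = kg·m²·s⁻²·K⁻¹
All reduce to kg·m²·s⁻²·K⁻¹ except (b), which is m²·s⁻²·K⁻¹.

(b)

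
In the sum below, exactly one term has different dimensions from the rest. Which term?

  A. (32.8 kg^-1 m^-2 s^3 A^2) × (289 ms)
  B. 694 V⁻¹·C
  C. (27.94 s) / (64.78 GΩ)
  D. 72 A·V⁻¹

D.

Work out the base dimensions of each:
  A. [kg⁻¹·m⁻²·s³·A²] · [s] = kg⁻¹·m⁻²·s⁴·A²
  B. C·V⁻¹ = s·A·(J·C⁻¹)⁻¹ = kg⁻¹·m⁻²·s⁴·A²
  C. [s] / [kg·m²·s⁻³·A⁻²] = kg⁻¹·m⁻²·s⁴·A²
  D. A·V⁻¹ = A·(J·C⁻¹)⁻¹ = kg⁻¹·m⁻²·s³·A²
All reduce to kg⁻¹·m⁻²·s⁴·A² except D., which is kg⁻¹·m⁻²·s³·A².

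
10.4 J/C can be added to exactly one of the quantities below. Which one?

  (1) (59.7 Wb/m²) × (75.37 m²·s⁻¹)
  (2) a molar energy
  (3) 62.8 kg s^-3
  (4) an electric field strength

Reference: J·C⁻¹ = N·m·(s·A)⁻¹ = kg·m²·s⁻³·A⁻¹.
Each option:
  (1) [kg·s⁻²·A⁻¹] · [m²·s⁻¹] = kg·m²·s⁻³·A⁻¹  ← same
  (2) [molar energy] = kg·m²·s⁻²·mol⁻¹
  (3) kg·s⁻³
  (4) [electric field strength] = kg·m·s⁻³·A⁻¹
Only (1) matches kg·m²·s⁻³·A⁻¹.

(1)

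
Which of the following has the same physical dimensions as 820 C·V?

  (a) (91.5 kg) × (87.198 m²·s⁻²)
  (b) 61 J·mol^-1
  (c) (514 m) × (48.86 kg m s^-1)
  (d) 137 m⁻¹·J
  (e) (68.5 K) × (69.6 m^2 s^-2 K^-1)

Reference: C·V = s·A·J·C⁻¹ = kg·m²·s⁻².
Each option:
  (a) [kg] · [m²·s⁻²] = kg·m²·s⁻²  ← same
  (b) J·mol⁻¹ = N·m·mol⁻¹ = kg·m²·s⁻²·mol⁻¹
  (c) [m] · [kg·m·s⁻¹] = kg·m²·s⁻¹
  (d) J·m⁻¹ = N·m·m⁻¹ = kg·m·s⁻²
  (e) [K] · [m²·s⁻²·K⁻¹] = m²·s⁻²
Only (a) matches kg·m²·s⁻².

(a)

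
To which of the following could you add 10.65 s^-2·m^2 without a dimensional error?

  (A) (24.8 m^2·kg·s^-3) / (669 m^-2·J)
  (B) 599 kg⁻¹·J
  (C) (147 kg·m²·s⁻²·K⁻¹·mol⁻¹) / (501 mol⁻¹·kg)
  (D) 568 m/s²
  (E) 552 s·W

Reference: m²·s⁻².
Each option:
  (A) [kg·m²·s⁻³] / [kg·s⁻²] = m²·s⁻¹
  (B) J·kg⁻¹ = N·m·kg⁻¹ = m²·s⁻²  ← same
  (C) [kg·m²·s⁻²·K⁻¹·mol⁻¹] / [kg·mol⁻¹] = m²·s⁻²·K⁻¹
  (D) m·s⁻²
  (E) W·s = J·s⁻¹·s = kg·m²·s⁻²
Only (B) matches m²·s⁻².

(B)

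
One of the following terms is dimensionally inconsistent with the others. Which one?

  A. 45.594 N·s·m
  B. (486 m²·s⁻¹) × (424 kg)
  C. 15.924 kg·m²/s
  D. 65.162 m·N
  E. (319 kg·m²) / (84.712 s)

D.

Work out the base dimensions of each:
  A. N·m·s = kg·m·s⁻²·m·s = kg·m²·s⁻¹
  B. [m²·s⁻¹] · [kg] = kg·m²·s⁻¹
  C. kg·m²·s⁻¹
  D. N·m = kg·m·s⁻²·m = kg·m²·s⁻²
  E. [kg·m²] / [s] = kg·m²·s⁻¹
All reduce to kg·m²·s⁻¹ except D., which is kg·m²·s⁻².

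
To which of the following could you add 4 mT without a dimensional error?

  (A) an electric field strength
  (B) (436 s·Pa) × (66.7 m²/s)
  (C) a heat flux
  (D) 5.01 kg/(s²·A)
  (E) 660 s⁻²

Reference: T = Wb·m⁻² = kg·s⁻²·A⁻¹.
Each option:
  (A) [electric field strength] = kg·m·s⁻³·A⁻¹
  (B) [kg·m⁻¹·s⁻¹] · [m²·s⁻¹] = kg·m·s⁻²
  (C) [heat flux] = kg·s⁻³
  (D) kg·s⁻²·A⁻¹  ← same
  (E) s⁻²
Only (D) matches kg·s⁻²·A⁻¹.

(D)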